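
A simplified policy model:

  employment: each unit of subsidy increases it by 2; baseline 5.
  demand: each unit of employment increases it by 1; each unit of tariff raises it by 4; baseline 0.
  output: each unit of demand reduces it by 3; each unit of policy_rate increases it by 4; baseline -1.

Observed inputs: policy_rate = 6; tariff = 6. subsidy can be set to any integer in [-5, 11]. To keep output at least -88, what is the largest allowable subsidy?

Substituting into the demand equation gives demand = 2*subsidy + 29.
Substituting into the output equation gives output = -6*subsidy - 64.
Require -6*subsidy - 64 ≥ -88, so subsidy ≤ 4.
The largest integer in [-5, 11] satisfying this is 4.

subsidy = 4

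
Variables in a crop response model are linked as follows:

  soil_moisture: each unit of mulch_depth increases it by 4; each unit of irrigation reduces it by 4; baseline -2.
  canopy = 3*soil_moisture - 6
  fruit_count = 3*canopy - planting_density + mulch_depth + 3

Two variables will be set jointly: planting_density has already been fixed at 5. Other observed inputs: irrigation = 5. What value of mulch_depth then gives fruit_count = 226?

mulch_depth = 12

With planting_density held at 5:
Substituting into the soil_moisture equation gives soil_moisture = 4*mulch_depth - 22.
This gives canopy = 12*mulch_depth - 72.
Substituting into the fruit_count equation gives fruit_count = 37*mulch_depth - 218.
Solve 37*mulch_depth - 218 = 226: mulch_depth = (226 + 218) / 37 = 12.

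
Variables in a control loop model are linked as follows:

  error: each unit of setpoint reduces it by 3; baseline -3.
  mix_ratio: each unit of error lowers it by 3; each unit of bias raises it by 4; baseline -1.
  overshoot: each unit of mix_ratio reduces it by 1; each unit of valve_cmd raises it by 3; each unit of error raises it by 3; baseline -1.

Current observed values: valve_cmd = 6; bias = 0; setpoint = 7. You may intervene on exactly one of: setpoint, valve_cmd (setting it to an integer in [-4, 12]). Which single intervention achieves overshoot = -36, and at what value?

Intervening on setpoint: with other inputs at their observed values, overshoot = -18*setpoint. Solving for -36 gives setpoint = 2, within [-4, 12].
Intervening on valve_cmd: overshoot = 3*valve_cmd - 144. Reaching -36 requires valve_cmd = 36, outside [-4, 12].

set setpoint = 2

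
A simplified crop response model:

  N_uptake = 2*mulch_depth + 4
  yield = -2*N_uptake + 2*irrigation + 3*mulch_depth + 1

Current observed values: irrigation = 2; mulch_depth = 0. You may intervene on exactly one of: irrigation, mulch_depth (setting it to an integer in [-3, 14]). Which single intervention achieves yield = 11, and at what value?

set irrigation = 9

Intervening on irrigation: with other inputs at their observed values, yield = 2*irrigation - 7. Solving for 11 gives irrigation = 9, within [-3, 14].
Intervening on mulch_depth: yield = -mulch_depth - 3. Reaching 11 requires mulch_depth = -14, outside [-3, 14].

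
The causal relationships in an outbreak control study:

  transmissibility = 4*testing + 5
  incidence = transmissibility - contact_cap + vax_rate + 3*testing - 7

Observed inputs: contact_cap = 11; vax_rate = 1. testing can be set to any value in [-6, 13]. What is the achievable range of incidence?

-54 to 79

Substituting into the incidence equation gives incidence = 7*testing - 12.
Linear in testing, so extremes are at the endpoints: testing = -6 gives incidence = -54; testing = 13 gives incidence = 79.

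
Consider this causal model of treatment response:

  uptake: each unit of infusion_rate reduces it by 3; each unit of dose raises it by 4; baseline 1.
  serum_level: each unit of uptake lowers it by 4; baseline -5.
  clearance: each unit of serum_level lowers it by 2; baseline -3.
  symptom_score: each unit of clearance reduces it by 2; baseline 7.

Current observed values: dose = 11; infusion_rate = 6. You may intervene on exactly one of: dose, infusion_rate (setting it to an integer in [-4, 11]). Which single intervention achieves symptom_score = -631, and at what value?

Intervening on dose: symptom_score = -64*dose + 265. Reaching -631 requires dose = 14, outside [-4, 11].
Intervening on infusion_rate: with other inputs at their observed values, symptom_score = 48*infusion_rate - 727. Solving for -631 gives infusion_rate = 2, within [-4, 11].

set infusion_rate = 2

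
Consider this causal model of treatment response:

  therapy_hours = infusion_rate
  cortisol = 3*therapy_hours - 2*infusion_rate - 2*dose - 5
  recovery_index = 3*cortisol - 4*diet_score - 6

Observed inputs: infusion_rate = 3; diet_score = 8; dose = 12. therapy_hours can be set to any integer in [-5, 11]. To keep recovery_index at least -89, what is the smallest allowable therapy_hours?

therapy_hours = 6

Intervening on therapy_hours fixes its value directly, overriding its dependence on infusion_rate.
Substituting into the cortisol equation gives cortisol = 3*therapy_hours - 35.
recovery_index becomes 9*therapy_hours - 143.
Require 9*therapy_hours - 143 ≥ -89, so therapy_hours ≥ 6.
The smallest integer in [-5, 11] satisfying this is 6.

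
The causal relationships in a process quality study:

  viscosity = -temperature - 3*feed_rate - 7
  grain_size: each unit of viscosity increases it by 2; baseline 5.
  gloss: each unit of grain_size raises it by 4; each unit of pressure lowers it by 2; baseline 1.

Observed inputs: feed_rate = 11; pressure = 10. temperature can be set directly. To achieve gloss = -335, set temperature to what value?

Substituting into the viscosity equation gives viscosity = -temperature - 40.
Substituting into the grain_size equation gives grain_size = -2*temperature - 75.
Substituting into the gloss equation gives gloss = -8*temperature - 319.
Solve -8*temperature - 319 = -335: temperature = (-335 + 319) / -8 = 2.

temperature = 2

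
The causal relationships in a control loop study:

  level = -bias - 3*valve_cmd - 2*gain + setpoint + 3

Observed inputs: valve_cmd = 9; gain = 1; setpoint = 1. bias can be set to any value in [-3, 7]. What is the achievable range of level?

-32 to -22

Substituting into the level equation gives level = -bias - 25.
Linear in bias, so extremes are at the endpoints: bias = -3 gives level = -22; bias = 7 gives level = -32.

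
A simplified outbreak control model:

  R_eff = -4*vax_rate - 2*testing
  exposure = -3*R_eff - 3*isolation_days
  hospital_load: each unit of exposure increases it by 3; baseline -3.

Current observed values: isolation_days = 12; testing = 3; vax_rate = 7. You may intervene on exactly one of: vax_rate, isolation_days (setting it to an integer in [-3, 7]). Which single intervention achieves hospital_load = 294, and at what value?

Intervening on vax_rate: hospital_load = 36*vax_rate - 57. Reaching 294 requires vax_rate = 39/4, not an integer.
Intervening on isolation_days: with other inputs at their observed values, hospital_load = -9*isolation_days + 303. Solving for 294 gives isolation_days = 1, within [-3, 7].

set isolation_days = 1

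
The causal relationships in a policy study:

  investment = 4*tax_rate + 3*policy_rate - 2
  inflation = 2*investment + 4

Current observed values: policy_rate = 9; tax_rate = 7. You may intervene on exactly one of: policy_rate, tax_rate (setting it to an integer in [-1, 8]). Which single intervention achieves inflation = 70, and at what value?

set tax_rate = 2

Intervening on policy_rate: inflation = 6*policy_rate + 56. Reaching 70 requires policy_rate = 7/3, not an integer.
Intervening on tax_rate: with other inputs at their observed values, inflation = 8*tax_rate + 54. Solving for 70 gives tax_rate = 2, within [-1, 8].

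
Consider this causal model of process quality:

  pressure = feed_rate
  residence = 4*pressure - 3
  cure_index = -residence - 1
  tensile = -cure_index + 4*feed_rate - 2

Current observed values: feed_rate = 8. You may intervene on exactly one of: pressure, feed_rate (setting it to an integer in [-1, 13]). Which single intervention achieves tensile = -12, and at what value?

set feed_rate = -1

Intervening on pressure: tensile = 4*pressure + 28. Reaching -12 requires pressure = -10, outside [-1, 13].
Intervening on feed_rate: with other inputs at their observed values, tensile = 8*feed_rate - 4. Solving for -12 gives feed_rate = -1, within [-1, 13].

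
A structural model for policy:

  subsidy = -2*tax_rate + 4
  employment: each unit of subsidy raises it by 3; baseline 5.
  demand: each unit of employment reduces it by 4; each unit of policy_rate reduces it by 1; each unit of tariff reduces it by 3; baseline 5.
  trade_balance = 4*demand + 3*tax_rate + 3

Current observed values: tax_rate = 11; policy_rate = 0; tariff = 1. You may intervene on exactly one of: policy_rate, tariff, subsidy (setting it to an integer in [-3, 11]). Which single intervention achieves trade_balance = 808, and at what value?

Intervening on policy_rate: with other inputs at their observed values, trade_balance = -4*policy_rate + 828. Solving for 808 gives policy_rate = 5, within [-3, 11].
Intervening on tariff: trade_balance = -12*tariff + 840. Reaching 808 requires tariff = 8/3, not an integer.
Intervening on subsidy: trade_balance = -48*subsidy - 36. Reaching 808 requires subsidy = -211/12, not an integer.

set policy_rate = 5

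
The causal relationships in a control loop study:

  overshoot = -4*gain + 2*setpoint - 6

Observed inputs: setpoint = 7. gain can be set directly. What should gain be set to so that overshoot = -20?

Substituting into the overshoot equation gives overshoot = -4*gain + 8.
Solve -4*gain + 8 = -20: gain = (-20 - 8) / -4 = 7.

gain = 7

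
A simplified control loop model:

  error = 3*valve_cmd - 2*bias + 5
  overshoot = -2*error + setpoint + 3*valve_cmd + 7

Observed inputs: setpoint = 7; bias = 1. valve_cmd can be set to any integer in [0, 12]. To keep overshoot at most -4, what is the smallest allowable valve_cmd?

Substituting into the error equation gives error = 3*valve_cmd + 3.
Substituting into the overshoot equation gives overshoot = -3*valve_cmd + 8.
Require -3*valve_cmd + 8 ≤ -4, so valve_cmd ≥ 4.
The smallest integer in [0, 12] satisfying this is 4.

valve_cmd = 4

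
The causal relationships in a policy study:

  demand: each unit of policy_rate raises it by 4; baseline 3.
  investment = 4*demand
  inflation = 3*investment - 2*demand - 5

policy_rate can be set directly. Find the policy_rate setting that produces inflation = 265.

policy_rate = 6

Substituting into the investment equation gives investment = 16*policy_rate + 12.
Substituting into the inflation equation gives inflation = 40*policy_rate + 25.
Solve 40*policy_rate + 25 = 265: policy_rate = (265 - 25) / 40 = 6.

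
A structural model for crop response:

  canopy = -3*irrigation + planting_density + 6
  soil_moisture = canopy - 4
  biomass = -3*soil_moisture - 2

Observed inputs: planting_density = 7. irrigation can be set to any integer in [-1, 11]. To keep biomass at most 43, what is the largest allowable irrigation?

Substituting into the canopy equation gives canopy = -3*irrigation + 13.
Substituting into the soil_moisture equation gives soil_moisture = -3*irrigation + 9.
So biomass = 9*irrigation - 29.
Require 9*irrigation - 29 ≤ 43, so irrigation ≤ 8.
The largest integer in [-1, 11] satisfying this is 8.

irrigation = 8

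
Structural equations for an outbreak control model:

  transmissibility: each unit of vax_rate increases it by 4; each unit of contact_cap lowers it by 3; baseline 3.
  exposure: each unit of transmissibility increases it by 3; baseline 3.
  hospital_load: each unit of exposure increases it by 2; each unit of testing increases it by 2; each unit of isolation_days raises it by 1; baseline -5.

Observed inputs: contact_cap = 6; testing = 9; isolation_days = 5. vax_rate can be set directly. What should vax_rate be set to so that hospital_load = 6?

vax_rate = 3

Substituting into the transmissibility equation gives transmissibility = 4*vax_rate - 15.
exposure becomes 12*vax_rate - 42.
So hospital_load = 24*vax_rate - 66.
Solve 24*vax_rate - 66 = 6: vax_rate = (6 + 66) / 24 = 3.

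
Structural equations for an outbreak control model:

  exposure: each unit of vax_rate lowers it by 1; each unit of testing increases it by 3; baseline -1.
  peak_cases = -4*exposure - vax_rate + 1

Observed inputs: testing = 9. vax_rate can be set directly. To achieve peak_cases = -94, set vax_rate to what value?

vax_rate = 3

Substituting into the exposure equation gives exposure = -vax_rate + 26.
Substituting into the peak_cases equation gives peak_cases = 3*vax_rate - 103.
Solve 3*vax_rate - 103 = -94: vax_rate = (-94 + 103) / 3 = 3.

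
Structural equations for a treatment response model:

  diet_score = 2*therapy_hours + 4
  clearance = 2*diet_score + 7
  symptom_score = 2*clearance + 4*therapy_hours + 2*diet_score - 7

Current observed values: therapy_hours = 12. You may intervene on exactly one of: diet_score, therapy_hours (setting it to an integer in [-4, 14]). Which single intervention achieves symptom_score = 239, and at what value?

set therapy_hours = 13

Intervening on diet_score: symptom_score = 6*diet_score + 55. Reaching 239 requires diet_score = 92/3, not an integer.
Intervening on therapy_hours: with other inputs at their observed values, symptom_score = 16*therapy_hours + 31. Solving for 239 gives therapy_hours = 13, within [-4, 14].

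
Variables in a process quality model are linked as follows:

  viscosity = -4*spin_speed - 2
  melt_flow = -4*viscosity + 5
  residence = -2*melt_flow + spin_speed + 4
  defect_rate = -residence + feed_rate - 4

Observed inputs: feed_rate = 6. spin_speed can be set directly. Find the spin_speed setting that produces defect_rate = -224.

spin_speed = -8

Substituting into the melt_flow equation gives melt_flow = 16*spin_speed + 13.
This gives residence = -31*spin_speed - 22.
Substituting into the defect_rate equation gives defect_rate = 31*spin_speed + 24.
Solve 31*spin_speed + 24 = -224: spin_speed = (-224 - 24) / 31 = -8.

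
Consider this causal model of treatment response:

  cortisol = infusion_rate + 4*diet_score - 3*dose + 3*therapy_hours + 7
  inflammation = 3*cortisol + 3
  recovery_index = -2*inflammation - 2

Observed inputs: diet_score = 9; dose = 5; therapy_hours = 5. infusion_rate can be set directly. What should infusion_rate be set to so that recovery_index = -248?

infusion_rate = -3

Substituting into the cortisol equation gives cortisol = infusion_rate + 43.
So inflammation = 3*infusion_rate + 132.
This gives recovery_index = -6*infusion_rate - 266.
Solve -6*infusion_rate - 266 = -248: infusion_rate = (-248 + 266) / -6 = -3.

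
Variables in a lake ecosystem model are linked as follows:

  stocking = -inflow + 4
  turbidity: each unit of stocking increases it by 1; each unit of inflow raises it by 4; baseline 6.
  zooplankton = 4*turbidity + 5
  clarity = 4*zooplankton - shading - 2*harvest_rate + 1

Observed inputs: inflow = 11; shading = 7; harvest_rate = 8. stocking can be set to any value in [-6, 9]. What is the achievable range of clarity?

Intervening on stocking fixes its value directly, overriding its dependence on inflow.
Substituting into the turbidity equation gives turbidity = stocking + 50.
This gives zooplankton = 4*stocking + 205.
clarity becomes 16*stocking + 798.
Linear in stocking, so extremes are at the endpoints: stocking = -6 gives clarity = 702; stocking = 9 gives clarity = 942.

702 to 942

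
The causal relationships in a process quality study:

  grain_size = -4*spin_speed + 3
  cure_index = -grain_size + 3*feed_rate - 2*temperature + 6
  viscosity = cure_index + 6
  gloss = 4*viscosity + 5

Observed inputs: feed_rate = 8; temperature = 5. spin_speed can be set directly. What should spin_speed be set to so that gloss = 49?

Substituting into the cure_index equation gives cure_index = 4*spin_speed + 17.
viscosity becomes 4*spin_speed + 23.
Substituting into the gloss equation gives gloss = 16*spin_speed + 97.
Solve 16*spin_speed + 97 = 49: spin_speed = (49 - 97) / 16 = -3.

spin_speed = -3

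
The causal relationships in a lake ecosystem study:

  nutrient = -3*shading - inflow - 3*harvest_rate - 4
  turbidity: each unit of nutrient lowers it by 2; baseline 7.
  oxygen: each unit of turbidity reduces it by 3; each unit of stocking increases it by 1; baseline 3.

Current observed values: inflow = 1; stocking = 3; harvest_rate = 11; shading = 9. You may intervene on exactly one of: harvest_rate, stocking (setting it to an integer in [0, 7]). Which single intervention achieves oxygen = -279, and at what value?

set harvest_rate = 4

Intervening on harvest_rate: with other inputs at their observed values, oxygen = -18*harvest_rate - 207. Solving for -279 gives harvest_rate = 4, within [0, 7].
Intervening on stocking: oxygen = stocking - 408. Reaching -279 requires stocking = 129, outside [0, 7].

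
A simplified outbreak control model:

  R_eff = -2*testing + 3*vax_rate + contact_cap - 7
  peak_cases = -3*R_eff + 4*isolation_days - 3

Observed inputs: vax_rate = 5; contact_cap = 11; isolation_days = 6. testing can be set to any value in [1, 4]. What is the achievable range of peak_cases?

-30 to -12

Substituting into the R_eff equation gives R_eff = -2*testing + 19.
Substituting into the peak_cases equation gives peak_cases = 6*testing - 36.
Linear in testing, so extremes are at the endpoints: testing = 1 gives peak_cases = -30; testing = 4 gives peak_cases = -12.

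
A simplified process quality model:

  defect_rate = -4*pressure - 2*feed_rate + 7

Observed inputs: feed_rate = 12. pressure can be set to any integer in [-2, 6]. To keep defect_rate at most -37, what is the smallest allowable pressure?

pressure = 5

Substituting into the defect_rate equation gives defect_rate = -4*pressure - 17.
Require -4*pressure - 17 ≤ -37, so pressure ≥ 5.
The smallest integer in [-2, 6] satisfying this is 5.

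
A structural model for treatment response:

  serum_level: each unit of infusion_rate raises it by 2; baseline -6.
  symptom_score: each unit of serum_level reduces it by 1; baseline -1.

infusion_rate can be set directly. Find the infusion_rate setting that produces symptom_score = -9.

Substituting into the symptom_score equation gives symptom_score = -2*infusion_rate + 5.
Solve -2*infusion_rate + 5 = -9: infusion_rate = (-9 - 5) / -2 = 7.

infusion_rate = 7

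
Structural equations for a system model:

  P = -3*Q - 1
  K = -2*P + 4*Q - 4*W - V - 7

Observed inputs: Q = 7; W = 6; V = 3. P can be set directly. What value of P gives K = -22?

Intervening on P fixes its value directly, overriding its dependence on Q.
Substituting into the K equation gives K = -2*P - 6.
Solve -2*P - 6 = -22: P = (-22 + 6) / -2 = 8.

P = 8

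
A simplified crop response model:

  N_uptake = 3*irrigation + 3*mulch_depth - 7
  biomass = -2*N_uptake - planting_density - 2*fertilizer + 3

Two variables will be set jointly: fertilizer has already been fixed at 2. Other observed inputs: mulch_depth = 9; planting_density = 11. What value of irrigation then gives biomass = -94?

With fertilizer held at 2:
Substituting into the N_uptake equation gives N_uptake = 3*irrigation + 20.
This gives biomass = -6*irrigation - 52.
Solve -6*irrigation - 52 = -94: irrigation = (-94 + 52) / -6 = 7.

irrigation = 7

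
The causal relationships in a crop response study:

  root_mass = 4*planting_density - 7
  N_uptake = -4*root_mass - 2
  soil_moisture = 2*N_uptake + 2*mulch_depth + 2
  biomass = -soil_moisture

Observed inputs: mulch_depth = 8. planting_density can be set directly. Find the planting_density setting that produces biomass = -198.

Substituting into the N_uptake equation gives N_uptake = -16*planting_density + 26.
Substituting into the soil_moisture equation gives soil_moisture = -32*planting_density + 70.
This gives biomass = 32*planting_density - 70.
Solve 32*planting_density - 70 = -198: planting_density = (-198 + 70) / 32 = -4.

planting_density = -4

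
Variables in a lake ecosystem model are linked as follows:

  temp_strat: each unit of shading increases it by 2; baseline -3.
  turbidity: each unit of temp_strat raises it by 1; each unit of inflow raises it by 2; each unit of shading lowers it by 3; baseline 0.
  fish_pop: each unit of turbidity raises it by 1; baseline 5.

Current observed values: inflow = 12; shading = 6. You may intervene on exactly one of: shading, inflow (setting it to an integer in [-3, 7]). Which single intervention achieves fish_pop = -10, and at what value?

set inflow = -3

Intervening on shading: fish_pop = -shading + 26. Reaching -10 requires shading = 36, outside [-3, 7].
Intervening on inflow: with other inputs at their observed values, fish_pop = 2*inflow - 4. Solving for -10 gives inflow = -3, within [-3, 7].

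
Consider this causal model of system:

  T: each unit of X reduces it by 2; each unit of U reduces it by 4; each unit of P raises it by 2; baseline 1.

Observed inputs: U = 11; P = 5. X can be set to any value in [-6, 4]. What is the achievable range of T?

-41 to -21

Substituting into the T equation gives T = -2*X - 33.
Linear in X, so extremes are at the endpoints: X = -6 gives T = -21; X = 4 gives T = -41.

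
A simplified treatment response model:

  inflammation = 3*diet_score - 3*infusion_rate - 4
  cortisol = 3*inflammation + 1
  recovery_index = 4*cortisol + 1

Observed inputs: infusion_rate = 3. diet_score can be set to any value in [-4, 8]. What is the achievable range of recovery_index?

Substituting into the inflammation equation gives inflammation = 3*diet_score - 13.
Substituting into the cortisol equation gives cortisol = 9*diet_score - 38.
Substituting into the recovery_index equation gives recovery_index = 36*diet_score - 151.
Linear in diet_score, so extremes are at the endpoints: diet_score = -4 gives recovery_index = -295; diet_score = 8 gives recovery_index = 137.

-295 to 137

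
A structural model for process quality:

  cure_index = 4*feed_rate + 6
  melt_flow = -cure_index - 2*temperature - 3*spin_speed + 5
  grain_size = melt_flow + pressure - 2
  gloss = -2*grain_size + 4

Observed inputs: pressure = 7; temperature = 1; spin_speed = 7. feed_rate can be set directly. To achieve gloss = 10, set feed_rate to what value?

Substituting into the melt_flow equation gives melt_flow = -4*feed_rate - 24.
This gives grain_size = -4*feed_rate - 19.
Substituting into the gloss equation gives gloss = 8*feed_rate + 42.
Solve 8*feed_rate + 42 = 10: feed_rate = (10 - 42) / 8 = -4.

feed_rate = -4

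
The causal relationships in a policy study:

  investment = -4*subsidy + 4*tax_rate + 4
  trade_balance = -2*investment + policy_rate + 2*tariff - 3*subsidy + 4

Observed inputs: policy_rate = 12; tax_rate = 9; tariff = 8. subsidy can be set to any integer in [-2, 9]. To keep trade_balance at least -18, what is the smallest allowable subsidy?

Substituting into the investment equation gives investment = -4*subsidy + 40.
This gives trade_balance = 5*subsidy - 48.
Require 5*subsidy - 48 ≥ -18, so subsidy ≥ 6.
The smallest integer in [-2, 9] satisfying this is 6.

subsidy = 6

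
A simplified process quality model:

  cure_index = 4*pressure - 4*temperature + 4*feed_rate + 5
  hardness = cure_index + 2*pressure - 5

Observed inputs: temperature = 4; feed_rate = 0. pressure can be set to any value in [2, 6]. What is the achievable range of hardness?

Substituting into the cure_index equation gives cure_index = 4*pressure - 11.
So hardness = 6*pressure - 16.
Linear in pressure, so extremes are at the endpoints: pressure = 2 gives hardness = -4; pressure = 6 gives hardness = 20.

-4 to 20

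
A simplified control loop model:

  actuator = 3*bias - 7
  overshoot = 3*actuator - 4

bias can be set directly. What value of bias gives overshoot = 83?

bias = 12

Substituting into the overshoot equation gives overshoot = 9*bias - 25.
Solve 9*bias - 25 = 83: bias = (83 + 25) / 9 = 12.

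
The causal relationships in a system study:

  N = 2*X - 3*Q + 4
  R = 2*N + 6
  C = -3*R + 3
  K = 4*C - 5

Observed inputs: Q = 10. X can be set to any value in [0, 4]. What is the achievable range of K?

Substituting into the N equation gives N = 2*X - 26.
R becomes 4*X - 46.
C becomes -12*X + 141.
Substituting into the K equation gives K = -48*X + 559.
Linear in X, so extremes are at the endpoints: X = 0 gives K = 559; X = 4 gives K = 367.

367 to 559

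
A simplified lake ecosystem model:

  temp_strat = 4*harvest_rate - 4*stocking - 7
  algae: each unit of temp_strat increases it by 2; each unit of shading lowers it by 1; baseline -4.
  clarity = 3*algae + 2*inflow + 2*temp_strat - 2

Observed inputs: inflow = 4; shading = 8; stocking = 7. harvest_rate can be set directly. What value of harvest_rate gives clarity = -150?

harvest_rate = 5

Substituting into the temp_strat equation gives temp_strat = 4*harvest_rate - 35.
algae becomes 8*harvest_rate - 82.
Substituting into the clarity equation gives clarity = 32*harvest_rate - 310.
Solve 32*harvest_rate - 310 = -150: harvest_rate = (-150 + 310) / 32 = 5.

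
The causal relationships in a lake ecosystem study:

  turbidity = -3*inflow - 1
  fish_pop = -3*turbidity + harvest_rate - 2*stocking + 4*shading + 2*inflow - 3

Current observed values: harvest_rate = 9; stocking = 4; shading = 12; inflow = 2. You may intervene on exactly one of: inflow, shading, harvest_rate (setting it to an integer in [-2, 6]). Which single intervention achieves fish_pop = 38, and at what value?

Intervening on inflow: with other inputs at their observed values, fish_pop = 11*inflow + 49. Solving for 38 gives inflow = -1, within [-2, 6].
Intervening on shading: fish_pop = 4*shading + 23. Reaching 38 requires shading = 15/4, not an integer.
Intervening on harvest_rate: fish_pop = harvest_rate + 62. Reaching 38 requires harvest_rate = -24, outside [-2, 6].

set inflow = -1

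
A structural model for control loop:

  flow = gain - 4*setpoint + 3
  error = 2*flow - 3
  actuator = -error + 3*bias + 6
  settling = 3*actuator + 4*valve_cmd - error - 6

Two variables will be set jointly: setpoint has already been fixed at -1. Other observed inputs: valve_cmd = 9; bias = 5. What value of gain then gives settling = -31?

With setpoint held at -1:
Substituting into the flow equation gives flow = gain + 7.
So error = 2*gain + 11.
This gives actuator = -2*gain + 10.
settling becomes -8*gain + 49.
Solve -8*gain + 49 = -31: gain = (-31 - 49) / -8 = 10.

gain = 10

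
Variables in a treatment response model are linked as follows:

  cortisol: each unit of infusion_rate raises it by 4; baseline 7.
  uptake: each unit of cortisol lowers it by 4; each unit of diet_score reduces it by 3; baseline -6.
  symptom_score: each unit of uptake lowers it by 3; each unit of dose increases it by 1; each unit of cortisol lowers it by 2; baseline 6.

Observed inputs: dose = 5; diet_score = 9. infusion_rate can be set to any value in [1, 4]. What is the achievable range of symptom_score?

Substituting into the uptake equation gives uptake = -16*infusion_rate - 61.
Substituting into the symptom_score equation gives symptom_score = 40*infusion_rate + 180.
Linear in infusion_rate, so extremes are at the endpoints: infusion_rate = 1 gives symptom_score = 220; infusion_rate = 4 gives symptom_score = 340.

220 to 340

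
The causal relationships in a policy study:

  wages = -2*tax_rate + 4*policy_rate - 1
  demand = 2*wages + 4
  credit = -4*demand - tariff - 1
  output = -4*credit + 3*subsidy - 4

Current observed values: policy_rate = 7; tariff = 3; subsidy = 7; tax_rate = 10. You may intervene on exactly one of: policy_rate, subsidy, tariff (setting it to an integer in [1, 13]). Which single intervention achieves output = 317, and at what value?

Intervening on policy_rate: output = 128*policy_rate - 575. Reaching 317 requires policy_rate = 223/32, not an integer.
Intervening on subsidy: output = 3*subsidy + 300. Reaching 317 requires subsidy = 17/3, not an integer.
Intervening on tariff: with other inputs at their observed values, output = 4*tariff + 309. Solving for 317 gives tariff = 2, within [1, 13].

set tariff = 2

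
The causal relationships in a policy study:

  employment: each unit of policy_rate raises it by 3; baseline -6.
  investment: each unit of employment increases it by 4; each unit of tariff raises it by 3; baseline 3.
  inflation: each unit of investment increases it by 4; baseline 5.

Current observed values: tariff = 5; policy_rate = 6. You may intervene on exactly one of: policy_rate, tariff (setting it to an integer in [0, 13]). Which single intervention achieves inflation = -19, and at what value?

Intervening on policy_rate: with other inputs at their observed values, inflation = 48*policy_rate - 19. Solving for -19 gives policy_rate = 0, within [0, 13].
Intervening on tariff: inflation = 12*tariff + 209. Reaching -19 requires tariff = -19, outside [0, 13].

set policy_rate = 0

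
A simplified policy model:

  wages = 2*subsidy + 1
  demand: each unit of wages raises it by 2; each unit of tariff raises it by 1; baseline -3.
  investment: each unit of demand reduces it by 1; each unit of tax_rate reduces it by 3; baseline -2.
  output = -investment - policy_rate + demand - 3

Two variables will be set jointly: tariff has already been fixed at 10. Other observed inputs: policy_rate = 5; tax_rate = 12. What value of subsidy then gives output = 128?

subsidy = 10

With tariff held at 10:
Substituting into the demand equation gives demand = 4*subsidy + 9.
Substituting into the investment equation gives investment = -4*subsidy - 47.
Substituting into the output equation gives output = 8*subsidy + 48.
Solve 8*subsidy + 48 = 128: subsidy = (128 - 48) / 8 = 10.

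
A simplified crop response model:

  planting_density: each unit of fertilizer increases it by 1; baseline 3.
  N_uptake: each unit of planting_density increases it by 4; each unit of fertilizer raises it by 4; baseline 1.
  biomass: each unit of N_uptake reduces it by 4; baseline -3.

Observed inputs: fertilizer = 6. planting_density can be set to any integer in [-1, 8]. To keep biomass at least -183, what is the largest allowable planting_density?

planting_density = 5

Intervening on planting_density fixes its value directly, overriding its dependence on fertilizer.
Substituting into the N_uptake equation gives N_uptake = 4*planting_density + 25.
biomass becomes -16*planting_density - 103.
Require -16*planting_density - 103 ≥ -183, so planting_density ≤ 5.
The largest integer in [-1, 8] satisfying this is 5.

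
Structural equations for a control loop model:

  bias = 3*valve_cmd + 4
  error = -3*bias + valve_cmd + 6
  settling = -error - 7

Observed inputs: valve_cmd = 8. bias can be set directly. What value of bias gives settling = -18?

bias = 1

Intervening on bias fixes its value directly, overriding its dependence on valve_cmd.
Substituting into the error equation gives error = -3*bias + 14.
settling becomes 3*bias - 21.
Solve 3*bias - 21 = -18: bias = (-18 + 21) / 3 = 1.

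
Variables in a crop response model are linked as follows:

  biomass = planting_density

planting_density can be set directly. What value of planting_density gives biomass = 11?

Solve planting_density = 11: planting_density = 11 / 1 = 11.

planting_density = 11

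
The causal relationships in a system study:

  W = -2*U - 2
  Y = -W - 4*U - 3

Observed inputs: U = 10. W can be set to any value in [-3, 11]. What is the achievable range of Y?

-54 to -40

Intervening on W fixes its value directly, overriding its dependence on U.
Substituting into the Y equation gives Y = -W - 43.
Linear in W, so extremes are at the endpoints: W = -3 gives Y = -40; W = 11 gives Y = -54.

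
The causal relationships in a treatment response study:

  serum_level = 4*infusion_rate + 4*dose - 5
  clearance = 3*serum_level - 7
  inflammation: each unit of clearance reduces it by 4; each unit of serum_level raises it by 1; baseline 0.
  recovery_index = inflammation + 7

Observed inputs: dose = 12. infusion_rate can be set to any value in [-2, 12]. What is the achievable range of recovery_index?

-966 to -350

Substituting into the serum_level equation gives serum_level = 4*infusion_rate + 43.
Substituting into the clearance equation gives clearance = 12*infusion_rate + 122.
This gives inflammation = -44*infusion_rate - 445.
Substituting into the recovery_index equation gives recovery_index = -44*infusion_rate - 438.
Linear in infusion_rate, so extremes are at the endpoints: infusion_rate = -2 gives recovery_index = -350; infusion_rate = 12 gives recovery_index = -966.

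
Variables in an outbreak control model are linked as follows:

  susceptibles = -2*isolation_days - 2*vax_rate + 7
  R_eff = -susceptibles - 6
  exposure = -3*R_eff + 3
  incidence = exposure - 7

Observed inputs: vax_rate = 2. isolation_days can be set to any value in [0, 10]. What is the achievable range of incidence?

-37 to 23

Substituting into the susceptibles equation gives susceptibles = -2*isolation_days + 3.
Substituting into the R_eff equation gives R_eff = 2*isolation_days - 9.
Substituting into the exposure equation gives exposure = -6*isolation_days + 30.
Substituting into the incidence equation gives incidence = -6*isolation_days + 23.
Linear in isolation_days, so extremes are at the endpoints: isolation_days = 0 gives incidence = 23; isolation_days = 10 gives incidence = -37.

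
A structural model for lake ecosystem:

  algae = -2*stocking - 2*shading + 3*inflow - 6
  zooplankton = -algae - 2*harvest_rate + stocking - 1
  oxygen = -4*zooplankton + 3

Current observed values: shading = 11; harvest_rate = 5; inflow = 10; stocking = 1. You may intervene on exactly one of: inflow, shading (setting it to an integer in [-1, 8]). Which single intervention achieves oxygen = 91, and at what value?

set shading = 5

Intervening on inflow: oxygen = 12*inflow - 77. Reaching 91 requires inflow = 14, outside [-1, 8].
Intervening on shading: with other inputs at their observed values, oxygen = -8*shading + 131. Solving for 91 gives shading = 5, within [-1, 8].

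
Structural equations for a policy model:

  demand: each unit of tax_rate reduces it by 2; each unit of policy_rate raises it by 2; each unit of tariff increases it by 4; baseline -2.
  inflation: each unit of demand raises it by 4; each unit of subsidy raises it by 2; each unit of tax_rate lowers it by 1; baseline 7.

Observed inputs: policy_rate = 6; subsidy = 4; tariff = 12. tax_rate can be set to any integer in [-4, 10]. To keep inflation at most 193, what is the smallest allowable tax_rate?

tax_rate = 6

Substituting into the demand equation gives demand = -2*tax_rate + 58.
inflation becomes -9*tax_rate + 247.
Require -9*tax_rate + 247 ≤ 193, so tax_rate ≥ 6.
The smallest integer in [-4, 10] satisfying this is 6.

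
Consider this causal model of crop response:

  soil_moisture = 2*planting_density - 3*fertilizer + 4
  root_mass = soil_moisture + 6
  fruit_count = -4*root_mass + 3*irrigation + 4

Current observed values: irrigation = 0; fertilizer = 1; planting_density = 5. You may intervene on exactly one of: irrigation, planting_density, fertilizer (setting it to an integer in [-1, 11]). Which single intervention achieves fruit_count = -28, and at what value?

set fertilizer = 4

Intervening on irrigation: fruit_count = 3*irrigation - 64. Reaching -28 requires irrigation = 12, outside [-1, 11].
Intervening on planting_density: fruit_count = -8*planting_density - 24. Reaching -28 requires planting_density = 1/2, not an integer.
Intervening on fertilizer: with other inputs at their observed values, fruit_count = 12*fertilizer - 76. Solving for -28 gives fertilizer = 4, within [-1, 11].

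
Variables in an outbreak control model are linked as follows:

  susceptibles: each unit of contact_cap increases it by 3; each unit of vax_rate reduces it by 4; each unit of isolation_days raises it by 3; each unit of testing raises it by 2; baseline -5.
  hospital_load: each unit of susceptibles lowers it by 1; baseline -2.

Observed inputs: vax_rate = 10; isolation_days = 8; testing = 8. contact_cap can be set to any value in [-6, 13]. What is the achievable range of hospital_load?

Substituting into the susceptibles equation gives susceptibles = 3*contact_cap - 5.
Substituting into the hospital_load equation gives hospital_load = -3*contact_cap + 3.
Linear in contact_cap, so extremes are at the endpoints: contact_cap = -6 gives hospital_load = 21; contact_cap = 13 gives hospital_load = -36.

-36 to 21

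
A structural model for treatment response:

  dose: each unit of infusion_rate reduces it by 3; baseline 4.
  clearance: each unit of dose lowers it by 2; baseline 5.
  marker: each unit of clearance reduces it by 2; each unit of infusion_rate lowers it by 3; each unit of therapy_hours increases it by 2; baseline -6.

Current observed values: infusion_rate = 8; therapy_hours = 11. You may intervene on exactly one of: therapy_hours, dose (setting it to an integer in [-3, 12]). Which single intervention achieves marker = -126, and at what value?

Intervening on therapy_hours: with other inputs at their observed values, marker = 2*therapy_hours - 120. Solving for -126 gives therapy_hours = -3, within [-3, 12].
Intervening on dose: marker = 4*dose - 18. Reaching -126 requires dose = -27, outside [-3, 12].

set therapy_hours = -3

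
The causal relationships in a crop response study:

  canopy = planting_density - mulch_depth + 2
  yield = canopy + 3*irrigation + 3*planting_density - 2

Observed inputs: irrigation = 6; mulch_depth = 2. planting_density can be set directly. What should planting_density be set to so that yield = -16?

planting_density = -8

Substituting into the canopy equation gives canopy = planting_density.
So yield = 4*planting_density + 16.
Solve 4*planting_density + 16 = -16: planting_density = (-16 - 16) / 4 = -8.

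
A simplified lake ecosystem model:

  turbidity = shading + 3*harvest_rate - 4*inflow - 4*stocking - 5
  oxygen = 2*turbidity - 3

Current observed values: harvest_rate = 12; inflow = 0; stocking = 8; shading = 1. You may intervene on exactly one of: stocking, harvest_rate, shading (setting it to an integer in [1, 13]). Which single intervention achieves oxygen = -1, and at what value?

set shading = 2

Intervening on stocking: oxygen = -8*stocking + 61. Reaching -1 requires stocking = 31/4, not an integer.
Intervening on harvest_rate: oxygen = 6*harvest_rate - 75. Reaching -1 requires harvest_rate = 37/3, not an integer.
Intervening on shading: with other inputs at their observed values, oxygen = 2*shading - 5. Solving for -1 gives shading = 2, within [1, 13].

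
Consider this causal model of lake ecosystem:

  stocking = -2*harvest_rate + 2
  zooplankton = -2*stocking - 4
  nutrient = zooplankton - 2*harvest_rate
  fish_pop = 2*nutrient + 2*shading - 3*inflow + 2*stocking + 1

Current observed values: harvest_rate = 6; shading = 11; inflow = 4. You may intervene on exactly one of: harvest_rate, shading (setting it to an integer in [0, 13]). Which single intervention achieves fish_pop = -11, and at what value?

Intervening on harvest_rate: the paths from harvest_rate to fish_pop cancel (net effect zero), leaving fish_pop = -1; -11 is unreachable this way.
Intervening on shading: with other inputs at their observed values, fish_pop = 2*shading - 23. Solving for -11 gives shading = 6, within [0, 13].

set shading = 6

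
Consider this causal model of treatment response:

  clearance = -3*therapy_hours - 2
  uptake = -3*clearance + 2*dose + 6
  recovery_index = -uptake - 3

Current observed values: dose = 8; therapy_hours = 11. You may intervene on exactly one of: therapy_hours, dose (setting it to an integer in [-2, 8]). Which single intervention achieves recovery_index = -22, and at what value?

set therapy_hours = -1

Intervening on therapy_hours: with other inputs at their observed values, recovery_index = -9*therapy_hours - 31. Solving for -22 gives therapy_hours = -1, within [-2, 8].
Intervening on dose: recovery_index = -2*dose - 114. Reaching -22 requires dose = -46, outside [-2, 8].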